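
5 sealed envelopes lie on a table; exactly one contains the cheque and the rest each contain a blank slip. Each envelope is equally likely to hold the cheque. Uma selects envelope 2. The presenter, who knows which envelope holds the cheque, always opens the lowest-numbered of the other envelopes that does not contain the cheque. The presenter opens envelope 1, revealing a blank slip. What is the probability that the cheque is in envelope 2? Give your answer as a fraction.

Consider each possible location of the cheque in turn.
If it is in envelope 1 (prior 1/5): the presenter opened envelope 1, so this case is ruled out; weight (1/5)·0 = 0.
If it is in any of envelopes 2, 3, 4, and 5 (prior 1/5 each): envelope 1 is the lowest-numbered option available, probability 1; weight (1/5)·1 = 1/5 each.
The weights sum to 4/5.
So P(the cheque in envelope 2 | the presenter opened envelope 1) = (1/5) / (4/5) = 1/4.

1/4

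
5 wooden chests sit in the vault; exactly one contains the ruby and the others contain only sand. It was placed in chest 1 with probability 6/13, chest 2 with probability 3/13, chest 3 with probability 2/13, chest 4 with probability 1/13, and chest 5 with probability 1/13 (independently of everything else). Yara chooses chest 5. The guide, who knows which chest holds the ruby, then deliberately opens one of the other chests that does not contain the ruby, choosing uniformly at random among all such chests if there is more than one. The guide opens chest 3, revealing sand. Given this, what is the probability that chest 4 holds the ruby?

Consider each possible location of the ruby in turn.
If it is in chest 1 (prior 6/13): the guide has 3 equally likely choices, so probability 1/3; weight (6/13)·(1/3) = 2/13.
If it is in chest 2 (prior 3/13): the guide has 3 equally likely choices, so probability 1/3; weight (3/13)·(1/3) = 1/13.
If it is in chest 3 (prior 2/13): the guide opened chest 3, so this case is ruled out; weight (2/13)·0 = 0.
If it is in chest 4 (prior 1/13): the guide has 3 equally likely choices, so probability 1/3; weight (1/13)·(1/3) = 1/39.
If it is in chest 5 (prior 1/13): the guide has 4 equally likely choices, so probability 1/4; weight (1/13)·(1/4) = 1/52.
The weights sum to 43/156.
So P(the ruby in chest 4 | the guide opened chest 3) = (1/39) / (43/156) = 4/43.

4/43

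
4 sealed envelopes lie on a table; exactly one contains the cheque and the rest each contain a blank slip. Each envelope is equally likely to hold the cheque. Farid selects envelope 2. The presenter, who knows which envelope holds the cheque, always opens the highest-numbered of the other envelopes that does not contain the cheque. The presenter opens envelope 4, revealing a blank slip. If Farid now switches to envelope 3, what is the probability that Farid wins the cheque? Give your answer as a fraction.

Consider each possible location of the cheque in turn.
If it is in any of envelopes 1, 2, and 3 (prior 1/4 each): envelope 4 is the highest-numbered option available, probability 1; weight (1/4)·1 = 1/4 each.
If it is in envelope 4 (prior 1/4): the presenter opened envelope 4, so this case is ruled out; weight (1/4)·0 = 0.
The weights sum to 3/4.
So P(the cheque in envelope 3 | the presenter opened envelope 4) = (1/4) / (3/4) = 1/3.

1/3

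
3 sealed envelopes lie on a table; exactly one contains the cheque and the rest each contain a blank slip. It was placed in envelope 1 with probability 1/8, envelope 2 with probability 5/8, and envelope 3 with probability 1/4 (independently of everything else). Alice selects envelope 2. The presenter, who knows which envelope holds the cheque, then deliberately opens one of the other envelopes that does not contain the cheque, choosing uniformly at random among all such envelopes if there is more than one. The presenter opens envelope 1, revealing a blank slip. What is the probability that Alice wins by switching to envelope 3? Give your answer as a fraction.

Condition on the true location of the cheque.
If it is in envelope 1 (prior 1/8): the presenter opened envelope 1, so this case is ruled out; weight (1/8)·0 = 0.
If it is in envelope 2 (prior 5/8): the presenter has 2 equally likely choices, so probability 1/2; weight (5/8)·(1/2) = 5/16.
If it is in envelope 3 (prior 1/4): the presenter has no choice, probability 1; weight (1/4)·1 = 1/4.
The weights sum to 9/16.
So P(the cheque in envelope 3 | the presenter opened envelope 1) = (1/4) / (9/16) = 4/9.

4/9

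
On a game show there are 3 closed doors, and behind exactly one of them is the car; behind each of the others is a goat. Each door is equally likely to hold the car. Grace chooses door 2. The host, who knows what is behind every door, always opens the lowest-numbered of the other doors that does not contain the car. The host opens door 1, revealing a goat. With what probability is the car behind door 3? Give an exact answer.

Condition on the true location of the car.
If it is behind door 1 (prior 1/3): the host opened door 1, so this case is ruled out; weight (1/3)·0 = 0.
If it is behind either of doors 2 and 3 (prior 1/3 each): door 1 is the lowest-numbered option available, probability 1; weight (1/3)·1 = 1/3 each.
The weights sum to 2/3.
So P(the car behind door 3 | the host opened door 1) = (1/3) / (2/3) = 1/2.

1/2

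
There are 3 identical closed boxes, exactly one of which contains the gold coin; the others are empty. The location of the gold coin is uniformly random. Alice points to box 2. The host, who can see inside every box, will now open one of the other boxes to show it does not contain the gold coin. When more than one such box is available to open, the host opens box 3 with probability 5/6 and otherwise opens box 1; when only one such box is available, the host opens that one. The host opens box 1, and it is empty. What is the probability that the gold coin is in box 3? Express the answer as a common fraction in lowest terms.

Condition on the true location of the gold coin.
If it is in box 1 (prior 1/3): the host opened box 1, so this case is ruled out; weight (1/3)·0 = 0.
If it is in box 2 (prior 1/3): box 3 is available but not opened, probability 1/6; weight (1/3)·(1/6) = 1/18.
If it is in box 3 (prior 1/3): only box 1 is available, probability 1; weight (1/3)·1 = 1/3.
The weights sum to 7/18.
So P(the gold coin in box 3 | the host opened box 1) = (1/3) / (7/18) = 6/7.

6/7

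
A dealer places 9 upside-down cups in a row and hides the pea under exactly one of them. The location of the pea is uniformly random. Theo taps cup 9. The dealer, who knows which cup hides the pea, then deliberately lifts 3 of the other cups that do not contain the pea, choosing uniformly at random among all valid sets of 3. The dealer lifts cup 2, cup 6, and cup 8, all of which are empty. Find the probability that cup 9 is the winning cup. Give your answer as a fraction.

Apply Bayes' rule, conditioning on where the pea actually is.
If it is under any of cups 1, 3, 4, 5, and 7 (prior 1/9 each): the dealer has 35 equally likely choices, so probability 1/35; weight (1/9)·(1/35) = 1/315 each.
If it is under any of cups 2, 6, and 8 (prior 1/9 each): that cup was opened and seen not to hold the prize — ruled out; weight (1/9)·0 = 0 each.
If it is under cup 9 (prior 1/9): the dealer has 56 equally likely choices, so probability 1/56; weight (1/9)·(1/56) = 1/504.
The weights sum to 1/56.
So P(the pea under cup 9 | the dealer opened cup 2, cup 6, and cup 8) = (1/504) / (1/56) = 1/9.

1/9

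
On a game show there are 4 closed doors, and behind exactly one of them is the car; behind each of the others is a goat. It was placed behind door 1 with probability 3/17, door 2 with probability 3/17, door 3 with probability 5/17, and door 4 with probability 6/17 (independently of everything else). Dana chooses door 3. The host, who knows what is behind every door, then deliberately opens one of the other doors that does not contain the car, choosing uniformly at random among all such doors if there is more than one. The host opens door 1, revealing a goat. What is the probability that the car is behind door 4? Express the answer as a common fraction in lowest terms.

18/37

Apply Bayes' rule, conditioning on where the car actually is.
If it is behind door 1 (prior 3/17): the host opened door 1, so this case is ruled out; weight (3/17)·0 = 0.
If it is behind door 2 (prior 3/17): the host has 2 equally likely choices, so probability 1/2; weight (3/17)·(1/2) = 3/34.
If it is behind door 3 (prior 5/17): the host has 3 equally likely choices, so probability 1/3; weight (5/17)·(1/3) = 5/51.
If it is behind door 4 (prior 6/17): the host has 2 equally likely choices, so probability 1/2; weight (6/17)·(1/2) = 3/17.
The weights sum to 37/102.
So P(the car behind door 4 | the host opened door 1) = (3/17) / (37/102) = 18/37.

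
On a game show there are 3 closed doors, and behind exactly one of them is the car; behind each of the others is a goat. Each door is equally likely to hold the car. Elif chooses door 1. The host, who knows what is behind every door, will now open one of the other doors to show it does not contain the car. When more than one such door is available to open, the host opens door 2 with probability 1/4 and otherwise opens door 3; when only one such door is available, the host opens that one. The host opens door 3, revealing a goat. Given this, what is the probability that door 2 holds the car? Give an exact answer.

Consider each possible location of the car in turn.
If it is behind door 1 (prior 1/3): door 2 is available but not opened, probability 3/4; weight (1/3)·(3/4) = 1/4.
If it is behind door 2 (prior 1/3): only door 3 is available, probability 1; weight (1/3)·1 = 1/3.
If it is behind door 3 (prior 1/3): the host opened door 3, so this case is ruled out; weight (1/3)·0 = 0.
The weights sum to 7/12.
So P(the car behind door 2 | the host opened door 3) = (1/3) / (7/12) = 4/7.

4/7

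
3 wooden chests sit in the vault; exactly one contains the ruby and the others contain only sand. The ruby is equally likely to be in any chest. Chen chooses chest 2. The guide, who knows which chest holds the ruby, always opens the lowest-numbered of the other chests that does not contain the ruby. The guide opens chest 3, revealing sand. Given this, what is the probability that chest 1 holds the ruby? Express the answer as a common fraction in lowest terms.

Consider each possible location of the ruby in turn.
If it is in chest 1 (prior 1/3): chest 3 is the lowest-numbered option available, probability 1; weight (1/3)·1 = 1/3.
If it is in chest 2 (prior 1/3): the guide would have opened chest 1 instead, probability 0; weight (1/3)·0 = 0.
If it is in chest 3 (prior 1/3): the guide opened chest 3, so this case is ruled out; weight (1/3)·0 = 0.
The weights sum to 1/3.
So P(the ruby in chest 1 | the guide opened chest 3) = (1/3) / (1/3) = 1.

1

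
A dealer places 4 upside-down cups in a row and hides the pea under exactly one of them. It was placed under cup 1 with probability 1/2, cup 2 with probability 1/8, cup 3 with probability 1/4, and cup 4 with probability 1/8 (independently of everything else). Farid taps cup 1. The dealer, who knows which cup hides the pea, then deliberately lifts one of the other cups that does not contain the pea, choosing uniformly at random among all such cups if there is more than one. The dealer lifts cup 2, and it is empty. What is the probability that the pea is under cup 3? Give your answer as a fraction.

Apply Bayes' rule, conditioning on where the pea actually is.
If it is under cup 1 (prior 1/2): the dealer has 3 equally likely choices, so probability 1/3; weight (1/2)·(1/3) = 1/6.
If it is under cup 2 (prior 1/8): the dealer opened cup 2, so this case is ruled out; weight (1/8)·0 = 0.
If it is under cup 3 (prior 1/4): the dealer has 2 equally likely choices, so probability 1/2; weight (1/4)·(1/2) = 1/8.
If it is under cup 4 (prior 1/8): the dealer has 2 equally likely choices, so probability 1/2; weight (1/8)·(1/2) = 1/16.
The weights sum to 17/48.
So P(the pea under cup 3 | the dealer opened cup 2) = (1/8) / (17/48) = 6/17.

6/17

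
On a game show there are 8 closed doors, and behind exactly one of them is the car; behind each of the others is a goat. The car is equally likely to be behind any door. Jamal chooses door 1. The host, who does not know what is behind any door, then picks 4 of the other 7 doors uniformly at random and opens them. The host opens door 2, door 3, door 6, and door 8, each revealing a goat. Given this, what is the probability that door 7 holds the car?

Condition on the true location of the car.
If it is behind any of doors 1, 4, 5, and 7 (prior 1/8 each): the host picks exactly this set with probability 1/35 regardless, and none is the prize; weight (1/8)·(1/35) = 1/280 each.
If it is behind any of doors 2, 3, 6, and 8 (prior 1/8 each): that door was opened and seen not to hold the prize — ruled out; weight (1/8)·0 = 0 each.
The weights sum to 1/70.
So P(the car behind door 7 | the host opened door 2, door 3, door 6, and door 8) = (1/280) / (1/70) = 1/4.

1/4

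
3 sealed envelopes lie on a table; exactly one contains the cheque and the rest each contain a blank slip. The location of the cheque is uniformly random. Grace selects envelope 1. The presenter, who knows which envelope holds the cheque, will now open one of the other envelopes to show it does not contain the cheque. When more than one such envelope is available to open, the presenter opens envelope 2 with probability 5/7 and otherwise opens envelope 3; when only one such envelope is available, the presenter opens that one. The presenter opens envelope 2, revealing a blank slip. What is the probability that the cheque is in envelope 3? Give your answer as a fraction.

Consider each possible location of the cheque in turn.
If it is in envelope 1 (prior 1/3): envelope 2 is available, opened with probability 5/7; weight (1/3)·(5/7) = 5/21.
If it is in envelope 2 (prior 1/3): the presenter opened envelope 2, so this case is ruled out; weight (1/3)·0 = 0.
If it is in envelope 3 (prior 1/3): only envelope 2 is available, probability 1; weight (1/3)·1 = 1/3.
The weights sum to 4/7.
So P(the cheque in envelope 3 | the presenter opened envelope 2) = (1/3) / (4/7) = 7/12.

7/12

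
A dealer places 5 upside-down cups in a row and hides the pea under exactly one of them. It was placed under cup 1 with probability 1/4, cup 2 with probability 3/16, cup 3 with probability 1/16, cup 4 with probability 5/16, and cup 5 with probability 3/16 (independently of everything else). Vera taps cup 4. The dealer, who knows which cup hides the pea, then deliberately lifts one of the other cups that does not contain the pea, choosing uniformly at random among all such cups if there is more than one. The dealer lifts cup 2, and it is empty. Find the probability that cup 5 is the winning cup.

12/47

Consider each possible location of the pea in turn.
If it is under cup 1 (prior 1/4): the dealer has 3 equally likely choices, so probability 1/3; weight (1/4)·(1/3) = 1/12.
If it is under cup 2 (prior 3/16): the dealer opened cup 2, so this case is ruled out; weight (3/16)·0 = 0.
If it is under cup 3 (prior 1/16): the dealer has 3 equally likely choices, so probability 1/3; weight (1/16)·(1/3) = 1/48.
If it is under cup 4 (prior 5/16): the dealer has 4 equally likely choices, so probability 1/4; weight (5/16)·(1/4) = 5/64.
If it is under cup 5 (prior 3/16): the dealer has 3 equally likely choices, so probability 1/3; weight (3/16)·(1/3) = 1/16.
The weights sum to 47/192.
So P(the pea under cup 5 | the dealer opened cup 2) = (1/16) / (47/192) = 12/47.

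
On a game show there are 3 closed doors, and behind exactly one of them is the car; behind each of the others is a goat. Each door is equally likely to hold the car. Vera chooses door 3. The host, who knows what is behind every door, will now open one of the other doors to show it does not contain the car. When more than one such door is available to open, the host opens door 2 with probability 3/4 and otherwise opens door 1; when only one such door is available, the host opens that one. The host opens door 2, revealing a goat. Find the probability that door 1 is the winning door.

Apply Bayes' rule, conditioning on where the car actually is.
If it is behind door 1 (prior 1/3): only door 2 is available, probability 1; weight (1/3)·1 = 1/3.
If it is behind door 2 (prior 1/3): the host opened door 2, so this case is ruled out; weight (1/3)·0 = 0.
If it is behind door 3 (prior 1/3): door 2 is available, opened with probability 3/4; weight (1/3)·(3/4) = 1/4.
The weights sum to 7/12.
So P(the car behind door 1 | the host opened door 2) = (1/3) / (7/12) = 4/7.

4/7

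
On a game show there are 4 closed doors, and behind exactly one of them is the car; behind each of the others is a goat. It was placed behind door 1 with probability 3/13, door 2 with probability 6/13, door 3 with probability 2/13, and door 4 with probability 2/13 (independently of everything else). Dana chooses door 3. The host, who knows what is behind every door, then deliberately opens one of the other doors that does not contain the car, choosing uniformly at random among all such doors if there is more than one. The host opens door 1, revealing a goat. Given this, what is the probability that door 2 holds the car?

9/14

Apply Bayes' rule, conditioning on where the car actually is.
If it is behind door 1 (prior 3/13): the host opened door 1, so this case is ruled out; weight (3/13)·0 = 0.
If it is behind door 2 (prior 6/13): the host has 2 equally likely choices, so probability 1/2; weight (6/13)·(1/2) = 3/13.
If it is behind door 3 (prior 2/13): the host has 3 equally likely choices, so probability 1/3; weight (2/13)·(1/3) = 2/39.
If it is behind door 4 (prior 2/13): the host has 2 equally likely choices, so probability 1/2; weight (2/13)·(1/2) = 1/13.
The weights sum to 14/39.
So P(the car behind door 2 | the host opened door 1) = (3/13) / (14/39) = 9/14.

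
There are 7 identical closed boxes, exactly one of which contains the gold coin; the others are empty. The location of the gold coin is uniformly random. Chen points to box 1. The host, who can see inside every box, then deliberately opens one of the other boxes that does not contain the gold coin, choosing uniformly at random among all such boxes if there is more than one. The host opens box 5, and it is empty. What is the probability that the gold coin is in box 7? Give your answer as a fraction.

Condition on the true location of the gold coin.
If it is in box 1 (prior 1/7): the host has 6 equally likely choices, so probability 1/6; weight (1/7)·(1/6) = 1/42.
If it is in any of boxes 2, 3, 4, 6, and 7 (prior 1/7 each): the host has 5 equally likely choices, so probability 1/5; weight (1/7)·(1/5) = 1/35 each.
If it is in box 5 (prior 1/7): the host opened box 5, so this case is ruled out; weight (1/7)·0 = 0.
The weights sum to 1/6.
So P(the gold coin in box 7 | the host opened box 5) = (1/35) / (1/6) = 6/35.

6/35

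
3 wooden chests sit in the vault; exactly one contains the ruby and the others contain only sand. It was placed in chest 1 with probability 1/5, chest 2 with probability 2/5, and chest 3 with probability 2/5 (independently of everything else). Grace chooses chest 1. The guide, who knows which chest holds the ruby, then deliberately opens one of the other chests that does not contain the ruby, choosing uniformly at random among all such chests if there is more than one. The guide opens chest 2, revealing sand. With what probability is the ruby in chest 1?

Consider each possible location of the ruby in turn.
If it is in chest 1 (prior 1/5): the guide has 2 equally likely choices, so probability 1/2; weight (1/5)·(1/2) = 1/10.
If it is in chest 2 (prior 2/5): the guide opened chest 2, so this case is ruled out; weight (2/5)·0 = 0.
If it is in chest 3 (prior 2/5): the guide has no choice, probability 1; weight (2/5)·1 = 2/5.
The weights sum to 1/2.
So P(the ruby in chest 1 | the guide opened chest 2) = (1/10) / (1/2) = 1/5.

1/5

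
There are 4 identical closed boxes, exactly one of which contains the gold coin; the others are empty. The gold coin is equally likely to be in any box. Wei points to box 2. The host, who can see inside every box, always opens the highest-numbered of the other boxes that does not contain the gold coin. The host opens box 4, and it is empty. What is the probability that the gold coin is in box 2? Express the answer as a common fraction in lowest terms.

1/3

Condition on the true location of the gold coin.
If it is in any of boxes 1, 2, and 3 (prior 1/4 each): box 4 is the highest-numbered option available, probability 1; weight (1/4)·1 = 1/4 each.
If it is in box 4 (prior 1/4): the host opened box 4, so this case is ruled out; weight (1/4)·0 = 0.
The weights sum to 3/4.
So P(the gold coin in box 2 | the host opened box 4) = (1/4) / (3/4) = 1/3.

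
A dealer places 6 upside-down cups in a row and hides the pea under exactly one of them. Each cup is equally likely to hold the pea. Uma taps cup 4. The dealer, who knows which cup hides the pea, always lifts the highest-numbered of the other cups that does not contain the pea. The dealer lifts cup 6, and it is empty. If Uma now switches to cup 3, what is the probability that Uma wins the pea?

Condition on the true location of the pea.
If it is under any of cups 1, 2, 3, 4, and 5 (prior 1/6 each): cup 6 is the highest-numbered option available, probability 1; weight (1/6)·1 = 1/6 each.
If it is under cup 6 (prior 1/6): the dealer opened cup 6, so this case is ruled out; weight (1/6)·0 = 0.
The weights sum to 5/6.
So P(the pea under cup 3 | the dealer opened cup 6) = (1/6) / (5/6) = 1/5.

1/5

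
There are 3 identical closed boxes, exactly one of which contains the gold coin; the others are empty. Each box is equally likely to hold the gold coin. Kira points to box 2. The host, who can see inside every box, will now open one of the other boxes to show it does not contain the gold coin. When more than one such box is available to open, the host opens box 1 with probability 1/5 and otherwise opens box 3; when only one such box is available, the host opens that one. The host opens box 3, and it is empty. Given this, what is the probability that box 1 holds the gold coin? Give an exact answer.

Apply Bayes' rule, conditioning on where the gold coin actually is.
If it is in box 1 (prior 1/3): only box 3 is available, probability 1; weight (1/3)·1 = 1/3.
If it is in box 2 (prior 1/3): box 1 is available but not opened, probability 4/5; weight (1/3)·(4/5) = 4/15.
If it is in box 3 (prior 1/3): the host opened box 3, so this case is ruled out; weight (1/3)·0 = 0.
The weights sum to 3/5.
So P(the gold coin in box 1 | the host opened box 3) = (1/3) / (3/5) = 5/9.

5/9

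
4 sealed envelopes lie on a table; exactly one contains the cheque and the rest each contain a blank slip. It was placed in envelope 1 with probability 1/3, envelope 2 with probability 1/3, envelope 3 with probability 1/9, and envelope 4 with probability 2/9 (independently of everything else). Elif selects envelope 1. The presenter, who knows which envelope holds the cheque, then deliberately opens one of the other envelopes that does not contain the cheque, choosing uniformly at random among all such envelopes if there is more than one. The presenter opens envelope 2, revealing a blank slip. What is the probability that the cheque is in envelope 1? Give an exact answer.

2/5

Condition on the true location of the cheque.
If it is in envelope 1 (prior 1/3): the presenter has 3 equally likely choices, so probability 1/3; weight (1/3)·(1/3) = 1/9.
If it is in envelope 2 (prior 1/3): the presenter opened envelope 2, so this case is ruled out; weight (1/3)·0 = 0.
If it is in envelope 3 (prior 1/9): the presenter has 2 equally likely choices, so probability 1/2; weight (1/9)·(1/2) = 1/18.
If it is in envelope 4 (prior 2/9): the presenter has 2 equally likely choices, so probability 1/2; weight (2/9)·(1/2) = 1/9.
The weights sum to 5/18.
So P(the cheque in envelope 1 | the presenter opened envelope 2) = (1/9) / (5/18) = 2/5.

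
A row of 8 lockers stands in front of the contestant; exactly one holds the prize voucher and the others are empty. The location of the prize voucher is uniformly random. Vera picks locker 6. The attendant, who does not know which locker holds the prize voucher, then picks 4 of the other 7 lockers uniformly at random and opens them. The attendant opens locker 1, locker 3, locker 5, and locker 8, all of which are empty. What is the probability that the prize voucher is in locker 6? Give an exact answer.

1/4

Consider each possible location of the prize voucher in turn.
If it is in any of lockers 1, 3, 5, and 8 (prior 1/8 each): that locker was opened and seen not to hold the prize — ruled out; weight (1/8)·0 = 0 each.
If it is in any of lockers 2, 4, 6, and 7 (prior 1/8 each): the attendant picks exactly this set with probability 1/35 regardless, and none is the prize; weight (1/8)·(1/35) = 1/280 each.
The weights sum to 1/70.
So P(the prize voucher in locker 6 | the attendant opened locker 1, locker 3, locker 5, and locker 8) = (1/280) / (1/70) = 1/4.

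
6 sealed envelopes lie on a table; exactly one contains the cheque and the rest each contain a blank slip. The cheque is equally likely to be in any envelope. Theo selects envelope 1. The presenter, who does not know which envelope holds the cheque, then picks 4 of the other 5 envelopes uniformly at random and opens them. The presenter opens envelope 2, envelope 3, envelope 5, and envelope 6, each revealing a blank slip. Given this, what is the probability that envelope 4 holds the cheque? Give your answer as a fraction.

1/2

Because the presenter chose which envelopes to open without knowing where the cheque is, the choice is independent of the prize location. Learning that none of the 4 opened envelopes holds the cheque simply rules out those 4 locations and leaves the remaining 2 envelopes still equally likely by symmetry.
So P(the cheque in envelope 4) = 1/2.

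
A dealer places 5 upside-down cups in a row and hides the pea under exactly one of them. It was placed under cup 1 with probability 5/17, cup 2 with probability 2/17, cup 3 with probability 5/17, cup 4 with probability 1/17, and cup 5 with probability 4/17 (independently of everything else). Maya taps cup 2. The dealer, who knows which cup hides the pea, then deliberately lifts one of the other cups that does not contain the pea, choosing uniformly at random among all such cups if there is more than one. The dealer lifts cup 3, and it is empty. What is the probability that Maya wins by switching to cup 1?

10/23

Condition on the true location of the pea.
If it is under cup 1 (prior 5/17): the dealer has 3 equally likely choices, so probability 1/3; weight (5/17)·(1/3) = 5/51.
If it is under cup 2 (prior 2/17): the dealer has 4 equally likely choices, so probability 1/4; weight (2/17)·(1/4) = 1/34.
If it is under cup 3 (prior 5/17): the dealer opened cup 3, so this case is ruled out; weight (5/17)·0 = 0.
If it is under cup 4 (prior 1/17): the dealer has 3 equally likely choices, so probability 1/3; weight (1/17)·(1/3) = 1/51.
If it is under cup 5 (prior 4/17): the dealer has 3 equally likely choices, so probability 1/3; weight (4/17)·(1/3) = 4/51.
The weights sum to 23/102.
So P(the pea under cup 1 | the dealer opened cup 3) = (5/51) / (23/102) = 10/23.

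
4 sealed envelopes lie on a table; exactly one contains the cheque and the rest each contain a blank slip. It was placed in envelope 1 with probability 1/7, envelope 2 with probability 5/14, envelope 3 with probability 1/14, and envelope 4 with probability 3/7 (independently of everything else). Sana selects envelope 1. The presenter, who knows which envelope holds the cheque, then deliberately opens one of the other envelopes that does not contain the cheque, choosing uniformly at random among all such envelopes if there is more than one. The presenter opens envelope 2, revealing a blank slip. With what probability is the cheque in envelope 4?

Apply Bayes' rule, conditioning on where the cheque actually is.
If it is in envelope 1 (prior 1/7): the presenter has 3 equally likely choices, so probability 1/3; weight (1/7)·(1/3) = 1/21.
If it is in envelope 2 (prior 5/14): the presenter opened envelope 2, so this case is ruled out; weight (5/14)·0 = 0.
If it is in envelope 3 (prior 1/14): the presenter has 2 equally likely choices, so probability 1/2; weight (1/14)·(1/2) = 1/28.
If it is in envelope 4 (prior 3/7): the presenter has 2 equally likely choices, so probability 1/2; weight (3/7)·(1/2) = 3/14.
The weights sum to 25/84.
So P(the cheque in envelope 4 | the presenter opened envelope 2) = (3/14) / (25/84) = 18/25.

18/25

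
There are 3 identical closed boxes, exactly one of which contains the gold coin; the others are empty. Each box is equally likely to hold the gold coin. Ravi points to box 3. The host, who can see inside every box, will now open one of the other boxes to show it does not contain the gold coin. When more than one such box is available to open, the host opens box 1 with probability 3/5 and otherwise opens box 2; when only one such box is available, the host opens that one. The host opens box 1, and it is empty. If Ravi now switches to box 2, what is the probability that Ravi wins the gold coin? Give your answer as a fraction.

5/8

Apply Bayes' rule, conditioning on where the gold coin actually is.
If it is in box 1 (prior 1/3): the host opened box 1, so this case is ruled out; weight (1/3)·0 = 0.
If it is in box 2 (prior 1/3): only box 1 is available, probability 1; weight (1/3)·1 = 1/3.
If it is in box 3 (prior 1/3): box 1 is available, opened with probability 3/5; weight (1/3)·(3/5) = 1/5.
The weights sum to 8/15.
So P(the gold coin in box 2 | the host opened box 1) = (1/3) / (8/15) = 5/8.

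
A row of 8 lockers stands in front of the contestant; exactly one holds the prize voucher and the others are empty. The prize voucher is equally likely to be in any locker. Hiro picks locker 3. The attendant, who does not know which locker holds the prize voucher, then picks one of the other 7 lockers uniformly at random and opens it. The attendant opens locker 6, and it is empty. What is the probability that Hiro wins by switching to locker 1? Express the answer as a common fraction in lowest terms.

1/7

Because the attendant chose which locker to open without knowing where the prize voucher is, the choice is independent of the prize location. Learning that locker 6 does not hold the prize voucher simply rules out that one location and leaves the remaining 7 lockers still equally likely by symmetry.
So P(the prize voucher in locker 1) = 1/7.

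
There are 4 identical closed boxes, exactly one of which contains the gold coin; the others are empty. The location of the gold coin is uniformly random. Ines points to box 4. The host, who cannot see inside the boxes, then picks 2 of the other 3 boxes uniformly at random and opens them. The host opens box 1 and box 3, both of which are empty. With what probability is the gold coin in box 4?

1/2

Apply Bayes' rule, conditioning on where the gold coin actually is.
If it is in either of boxes 1 and 3 (prior 1/4 each): that box was opened and seen not to hold the prize — ruled out; weight (1/4)·0 = 0 each.
If it is in either of boxes 2 and 4 (prior 1/4 each): the host picks exactly this set with probability 1/3 regardless, and none is the prize; weight (1/4)·(1/3) = 1/12 each.
The weights sum to 1/6.
So P(the gold coin in box 4 | the host opened box 1 and box 3) = (1/12) / (1/6) = 1/2.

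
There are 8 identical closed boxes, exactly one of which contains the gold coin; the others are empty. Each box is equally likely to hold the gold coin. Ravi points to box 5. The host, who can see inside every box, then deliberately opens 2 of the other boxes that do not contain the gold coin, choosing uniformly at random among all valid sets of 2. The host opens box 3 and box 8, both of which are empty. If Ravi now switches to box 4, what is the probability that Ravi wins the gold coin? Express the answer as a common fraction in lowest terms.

7/40

Condition on the true location of the gold coin.
If it is in any of boxes 1, 2, 4, 6, and 7 (prior 1/8 each): the host has 15 equally likely choices, so probability 1/15; weight (1/8)·(1/15) = 1/120 each.
If it is in either of boxes 3 and 8 (prior 1/8 each): that box was opened and seen not to hold the prize — ruled out; weight (1/8)·0 = 0 each.
If it is in box 5 (prior 1/8): the host has 21 equally likely choices, so probability 1/21; weight (1/8)·(1/21) = 1/168.
The weights sum to 1/21.
So P(the gold coin in box 4 | the host opened box 3 and box 8) = (1/120) / (1/21) = 7/40.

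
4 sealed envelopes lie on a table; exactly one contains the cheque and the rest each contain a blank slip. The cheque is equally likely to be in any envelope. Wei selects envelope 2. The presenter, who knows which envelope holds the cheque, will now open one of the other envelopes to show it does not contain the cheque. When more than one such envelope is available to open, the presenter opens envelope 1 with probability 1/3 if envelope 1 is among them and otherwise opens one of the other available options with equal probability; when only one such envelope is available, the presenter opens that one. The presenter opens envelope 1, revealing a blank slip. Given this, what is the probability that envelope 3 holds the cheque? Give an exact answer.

1/3

Apply Bayes' rule, conditioning on where the cheque actually is.
If it is in envelope 1 (prior 1/4): the presenter opened envelope 1, so this case is ruled out; weight (1/4)·0 = 0.
If it is in any of envelopes 2, 3, and 4 (prior 1/4 each): envelope 1 is available, opened with probability 1/3; weight (1/4)·(1/3) = 1/12 each.
The weights sum to 1/4.
So P(the cheque in envelope 3 | the presenter opened envelope 1) = (1/12) / (1/4) = 1/3.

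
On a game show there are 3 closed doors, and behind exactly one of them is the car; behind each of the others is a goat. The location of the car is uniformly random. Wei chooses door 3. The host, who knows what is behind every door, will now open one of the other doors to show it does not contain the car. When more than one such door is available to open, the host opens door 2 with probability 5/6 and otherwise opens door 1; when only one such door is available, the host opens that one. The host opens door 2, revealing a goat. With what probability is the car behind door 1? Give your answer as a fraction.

Apply Bayes' rule, conditioning on where the car actually is.
If it is behind door 1 (prior 1/3): only door 2 is available, probability 1; weight (1/3)·1 = 1/3.
If it is behind door 2 (prior 1/3): the host opened door 2, so this case is ruled out; weight (1/3)·0 = 0.
If it is behind door 3 (prior 1/3): door 2 is available, opened with probability 5/6; weight (1/3)·(5/6) = 5/18.
The weights sum to 11/18.
So P(the car behind door 1 | the host opened door 2) = (1/3) / (11/18) = 6/11.

6/11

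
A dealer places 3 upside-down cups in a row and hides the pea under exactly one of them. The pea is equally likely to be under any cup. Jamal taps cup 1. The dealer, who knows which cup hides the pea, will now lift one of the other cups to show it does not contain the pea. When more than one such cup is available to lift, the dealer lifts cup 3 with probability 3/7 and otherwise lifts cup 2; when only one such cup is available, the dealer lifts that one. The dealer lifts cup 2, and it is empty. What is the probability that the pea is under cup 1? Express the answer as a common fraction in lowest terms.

4/11

Apply Bayes' rule, conditioning on where the pea actually is.
If it is under cup 1 (prior 1/3): cup 3 is available but not opened, probability 4/7; weight (1/3)·(4/7) = 4/21.
If it is under cup 2 (prior 1/3): the dealer opened cup 2, so this case is ruled out; weight (1/3)·0 = 0.
If it is under cup 3 (prior 1/3): only cup 2 is available, probability 1; weight (1/3)·1 = 1/3.
The weights sum to 11/21.
So P(the pea under cup 1 | the dealer opened cup 2) = (4/21) / (11/21) = 4/11.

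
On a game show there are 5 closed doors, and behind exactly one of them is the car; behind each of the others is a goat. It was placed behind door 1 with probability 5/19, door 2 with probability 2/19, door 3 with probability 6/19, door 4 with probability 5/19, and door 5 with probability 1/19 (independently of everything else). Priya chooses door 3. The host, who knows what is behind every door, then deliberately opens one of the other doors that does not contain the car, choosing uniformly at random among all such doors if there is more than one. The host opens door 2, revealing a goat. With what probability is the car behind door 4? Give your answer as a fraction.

Apply Bayes' rule, conditioning on where the car actually is.
If it is behind either of doors 1 and 4 (prior 5/19 each): the host has 3 equally likely choices, so probability 1/3; weight (5/19)·(1/3) = 5/57 each.
If it is behind door 2 (prior 2/19): the host opened door 2, so this case is ruled out; weight (2/19)·0 = 0.
If it is behind door 3 (prior 6/19): the host has 4 equally likely choices, so probability 1/4; weight (6/19)·(1/4) = 3/38.
If it is behind door 5 (prior 1/19): the host has 3 equally likely choices, so probability 1/3; weight (1/19)·(1/3) = 1/57.
The weights sum to 31/114.
So P(the car behind door 4 | the host opened door 2) = (5/57) / (31/114) = 10/31.

10/31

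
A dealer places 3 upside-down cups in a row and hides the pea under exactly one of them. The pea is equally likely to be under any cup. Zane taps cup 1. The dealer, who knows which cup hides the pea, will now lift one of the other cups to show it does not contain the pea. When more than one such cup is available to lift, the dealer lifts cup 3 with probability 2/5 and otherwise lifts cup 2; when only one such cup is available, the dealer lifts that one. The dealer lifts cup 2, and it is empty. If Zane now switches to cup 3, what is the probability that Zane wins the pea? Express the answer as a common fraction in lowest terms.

Condition on the true location of the pea.
If it is under cup 1 (prior 1/3): cup 3 is available but not opened, probability 3/5; weight (1/3)·(3/5) = 1/5.
If it is under cup 2 (prior 1/3): the dealer opened cup 2, so this case is ruled out; weight (1/3)·0 = 0.
If it is under cup 3 (prior 1/3): only cup 2 is available, probability 1; weight (1/3)·1 = 1/3.
The weights sum to 8/15.
So P(the pea under cup 3 | the dealer opened cup 2) = (1/3) / (8/15) = 5/8.

5/8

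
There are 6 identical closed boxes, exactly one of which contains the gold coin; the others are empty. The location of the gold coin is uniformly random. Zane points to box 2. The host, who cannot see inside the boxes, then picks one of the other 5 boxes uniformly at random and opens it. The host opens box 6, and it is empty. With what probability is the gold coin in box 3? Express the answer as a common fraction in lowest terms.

1/5

Because the host chose which box to open without knowing where the gold coin is, the choice is independent of the prize location. Learning that box 6 does not hold the gold coin simply rules out that one location and leaves the remaining 5 boxes still equally likely by symmetry.
So P(the gold coin in box 3) = 1/5.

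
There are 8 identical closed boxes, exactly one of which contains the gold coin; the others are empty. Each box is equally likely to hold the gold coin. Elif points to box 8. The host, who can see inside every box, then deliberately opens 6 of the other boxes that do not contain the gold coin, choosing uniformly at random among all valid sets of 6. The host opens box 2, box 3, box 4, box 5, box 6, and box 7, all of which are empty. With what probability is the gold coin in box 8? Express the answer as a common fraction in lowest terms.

1/8

Condition on the true location of the gold coin.
If it is in box 1 (prior 1/8): the host has no choice, probability 1; weight (1/8)·1 = 1/8.
If it is in any of boxes 2, 3, 4, 5, 6, and 7 (prior 1/8 each): that box was opened and seen not to hold the prize — ruled out; weight (1/8)·0 = 0 each.
If it is in box 8 (prior 1/8): the host has 7 equally likely choices, so probability 1/7; weight (1/8)·(1/7) = 1/56.
The weights sum to 1/7.
So P(the gold coin in box 8 | the host opened box 2, box 3, box 4, box 5, box 6, and box 7) = (1/56) / (1/7) = 1/8.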